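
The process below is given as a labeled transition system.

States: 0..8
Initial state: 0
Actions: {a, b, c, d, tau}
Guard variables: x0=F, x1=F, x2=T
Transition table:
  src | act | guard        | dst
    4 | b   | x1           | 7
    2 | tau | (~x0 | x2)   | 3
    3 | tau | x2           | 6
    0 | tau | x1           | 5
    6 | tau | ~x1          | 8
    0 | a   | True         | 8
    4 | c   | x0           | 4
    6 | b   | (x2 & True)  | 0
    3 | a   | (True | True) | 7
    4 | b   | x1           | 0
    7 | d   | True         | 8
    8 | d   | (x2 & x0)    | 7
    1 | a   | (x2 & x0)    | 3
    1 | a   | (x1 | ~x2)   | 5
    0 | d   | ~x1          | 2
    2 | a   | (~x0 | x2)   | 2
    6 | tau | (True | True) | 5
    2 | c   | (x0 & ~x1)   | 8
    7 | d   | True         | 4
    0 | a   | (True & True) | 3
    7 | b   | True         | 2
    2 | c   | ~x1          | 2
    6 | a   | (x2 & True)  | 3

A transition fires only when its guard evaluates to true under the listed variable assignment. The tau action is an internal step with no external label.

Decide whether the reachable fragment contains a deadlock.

Reachable = {0,2,3,4,5,6,7,8}
  0: a→3  a→8  d→2  [3 exit(s)]
  2: a→2  c→2  tau→3  [3 exit(s)]
  3: a→7  tau→6  [2 exit(s)]
  4: ∅  [deadlock]
  5: ∅  [deadlock]
  6: a→3  b→0  tau→5  tau→8  [4 exit(s)]
  7: b→2  d→4  d→8  [3 exit(s)]
  8: ∅  [deadlock]
trace reaching 4: a·a·d

Answer: DEADLOCK at state 4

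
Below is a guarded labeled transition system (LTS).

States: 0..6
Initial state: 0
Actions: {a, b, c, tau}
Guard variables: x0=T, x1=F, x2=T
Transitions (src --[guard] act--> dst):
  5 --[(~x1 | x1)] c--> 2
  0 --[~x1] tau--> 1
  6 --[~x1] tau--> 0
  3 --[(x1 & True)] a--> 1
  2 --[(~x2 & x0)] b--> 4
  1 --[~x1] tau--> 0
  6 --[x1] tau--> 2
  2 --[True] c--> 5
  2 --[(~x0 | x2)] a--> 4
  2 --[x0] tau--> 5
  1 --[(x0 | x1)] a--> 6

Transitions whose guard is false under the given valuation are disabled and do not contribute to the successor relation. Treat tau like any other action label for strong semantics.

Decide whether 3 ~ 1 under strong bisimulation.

Compute ~ classes (split until stable):
  round 0: {{0,1,2,3,4,5,6}}
  round 1: {{0,6},{1},{2},{3,4},{5}}
  round 2: {{0},{1},{2},{3,4},{5},{6}}
Fixed point at round 3; 6 class(es).
class of 3: {3,4}; class of 1: {1}

Answer: NOT BISIMILAR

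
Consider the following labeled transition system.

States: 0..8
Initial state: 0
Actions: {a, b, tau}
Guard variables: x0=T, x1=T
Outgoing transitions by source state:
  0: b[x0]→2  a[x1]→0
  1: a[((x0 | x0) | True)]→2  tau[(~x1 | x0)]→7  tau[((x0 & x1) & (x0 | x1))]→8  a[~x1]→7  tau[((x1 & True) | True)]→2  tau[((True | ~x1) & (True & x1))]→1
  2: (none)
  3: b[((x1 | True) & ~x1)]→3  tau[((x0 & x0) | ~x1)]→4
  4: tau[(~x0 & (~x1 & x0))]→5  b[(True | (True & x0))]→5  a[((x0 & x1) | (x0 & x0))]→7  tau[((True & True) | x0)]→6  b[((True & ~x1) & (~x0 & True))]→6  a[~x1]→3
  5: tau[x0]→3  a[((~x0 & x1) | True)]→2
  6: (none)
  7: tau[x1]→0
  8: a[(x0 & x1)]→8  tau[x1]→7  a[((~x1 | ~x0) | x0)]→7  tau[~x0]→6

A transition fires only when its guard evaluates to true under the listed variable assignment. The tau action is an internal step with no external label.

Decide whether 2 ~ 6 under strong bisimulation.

Answer: BISIMILAR

Analysis:
Bisimulation quotient by refinement:
  round 0: {{0,1,2,3,4,5,6,7,8}}
  round 1: {{0},{1,5,8},{2,6},{3,7},{4}}
  round 2: {{0},{1},{2,6},{3},{4},{5},{7},{8}}
8 equivalence class(es) (converged in 3)
2∈{2,6}, 6∈{2,6}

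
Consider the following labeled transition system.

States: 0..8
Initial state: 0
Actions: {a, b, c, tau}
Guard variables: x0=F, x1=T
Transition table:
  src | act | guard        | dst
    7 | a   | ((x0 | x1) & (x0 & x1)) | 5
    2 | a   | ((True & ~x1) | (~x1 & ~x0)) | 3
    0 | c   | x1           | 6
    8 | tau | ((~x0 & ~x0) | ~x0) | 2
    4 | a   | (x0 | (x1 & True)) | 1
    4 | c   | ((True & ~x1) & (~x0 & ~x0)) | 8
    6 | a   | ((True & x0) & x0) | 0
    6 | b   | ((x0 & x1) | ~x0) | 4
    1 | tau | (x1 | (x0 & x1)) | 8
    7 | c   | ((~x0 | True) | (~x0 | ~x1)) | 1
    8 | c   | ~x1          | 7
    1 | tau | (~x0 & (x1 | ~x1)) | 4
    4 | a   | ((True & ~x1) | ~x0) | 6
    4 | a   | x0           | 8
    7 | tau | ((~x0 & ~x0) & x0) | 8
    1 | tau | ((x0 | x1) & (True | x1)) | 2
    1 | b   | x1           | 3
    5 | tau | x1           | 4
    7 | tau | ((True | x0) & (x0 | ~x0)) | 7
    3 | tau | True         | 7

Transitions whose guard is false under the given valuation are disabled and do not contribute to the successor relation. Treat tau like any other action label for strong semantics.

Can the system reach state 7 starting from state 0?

13 transition(s) survive guard evaluation.
L0 = {0}
L1 = {6}  cumulative {0,6}
L2 = {4}  cumulative {0,4,6}
L3 = {1}  cumulative {0,1,4,6}
L4 = {2,3,8}  cumulative {0,1,2,3,4,6,8}
L5 = {7}  cumulative {0,1,2,3,4,6,7,8}
Reachable = {0,1,2,3,4,6,7,8}
trace reaching 7: c·b·a·b·tau

Answer: REACHABLE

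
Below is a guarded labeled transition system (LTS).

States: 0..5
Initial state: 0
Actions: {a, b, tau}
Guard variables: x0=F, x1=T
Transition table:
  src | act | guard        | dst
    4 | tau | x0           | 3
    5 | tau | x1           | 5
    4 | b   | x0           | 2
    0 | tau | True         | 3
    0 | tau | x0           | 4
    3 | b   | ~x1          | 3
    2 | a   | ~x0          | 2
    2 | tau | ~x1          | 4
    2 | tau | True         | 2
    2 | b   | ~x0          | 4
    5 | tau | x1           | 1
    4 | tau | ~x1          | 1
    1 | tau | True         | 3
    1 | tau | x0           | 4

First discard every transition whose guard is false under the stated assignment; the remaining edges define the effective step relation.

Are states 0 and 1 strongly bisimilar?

Answer: BISIMILAR

Working:
Bisimulation quotient by refinement:
  round 0: {{0,1,2,3,4,5}}
  round 1: {{0,1,5},{2},{3,4}}
  round 2: {{0,1},{2},{3,4},{5}}
4 equivalence class(es) (converged in 3)
[0]={0,1}  [1]={0,1}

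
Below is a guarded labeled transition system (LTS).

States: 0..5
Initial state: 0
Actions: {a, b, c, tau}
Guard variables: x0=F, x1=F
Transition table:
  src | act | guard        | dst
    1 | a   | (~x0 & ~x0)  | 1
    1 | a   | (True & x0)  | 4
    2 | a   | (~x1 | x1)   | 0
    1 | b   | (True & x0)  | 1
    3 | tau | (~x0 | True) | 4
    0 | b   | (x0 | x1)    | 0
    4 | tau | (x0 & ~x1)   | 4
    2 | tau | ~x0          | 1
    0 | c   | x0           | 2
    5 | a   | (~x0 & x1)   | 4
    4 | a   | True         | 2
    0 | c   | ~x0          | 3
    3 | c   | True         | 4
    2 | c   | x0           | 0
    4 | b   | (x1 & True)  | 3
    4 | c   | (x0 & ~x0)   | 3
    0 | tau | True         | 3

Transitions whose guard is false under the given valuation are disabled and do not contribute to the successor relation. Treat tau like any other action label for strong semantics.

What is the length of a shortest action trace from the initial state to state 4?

Breadth-first toward 4:
  depth 0: {0}
  depth 1: {3}
  depth 2: {4}
4 enters at depth 2; path c·c

Answer: 2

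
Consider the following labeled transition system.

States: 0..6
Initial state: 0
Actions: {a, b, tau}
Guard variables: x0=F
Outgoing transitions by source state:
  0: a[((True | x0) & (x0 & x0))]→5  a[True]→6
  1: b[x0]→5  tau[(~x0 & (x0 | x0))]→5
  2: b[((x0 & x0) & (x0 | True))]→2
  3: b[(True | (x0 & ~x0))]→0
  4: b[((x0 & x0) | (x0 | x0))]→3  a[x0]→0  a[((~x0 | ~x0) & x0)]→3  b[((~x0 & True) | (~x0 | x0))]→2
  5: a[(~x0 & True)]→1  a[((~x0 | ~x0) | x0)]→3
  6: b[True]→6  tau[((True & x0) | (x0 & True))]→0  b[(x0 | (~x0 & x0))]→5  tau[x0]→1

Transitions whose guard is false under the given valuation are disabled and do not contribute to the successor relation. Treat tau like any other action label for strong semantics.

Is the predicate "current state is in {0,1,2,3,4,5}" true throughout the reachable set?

Answer: INVARIANT VIOLATED at state 6

Working:
Safe = {0,1,2,3,4,5}
Reachable = {0,6}
  0: safe
  6: VIOLATES
counterexample path to 6: a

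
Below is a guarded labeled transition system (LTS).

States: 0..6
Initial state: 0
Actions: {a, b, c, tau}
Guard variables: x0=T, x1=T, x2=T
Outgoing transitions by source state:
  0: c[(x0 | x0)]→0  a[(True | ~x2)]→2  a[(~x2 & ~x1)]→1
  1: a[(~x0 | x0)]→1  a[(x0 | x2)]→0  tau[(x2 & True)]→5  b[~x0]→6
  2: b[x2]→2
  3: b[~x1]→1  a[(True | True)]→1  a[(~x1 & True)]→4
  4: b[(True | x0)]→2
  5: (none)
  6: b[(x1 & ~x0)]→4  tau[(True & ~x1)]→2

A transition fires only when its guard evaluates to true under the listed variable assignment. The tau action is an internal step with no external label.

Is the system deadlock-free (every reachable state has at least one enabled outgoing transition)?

R = {0,2}
  0: a→2  c→0  [2 exit(s)]
  2: b→2  [1 exit(s)]

Answer: DEADLOCK-FREE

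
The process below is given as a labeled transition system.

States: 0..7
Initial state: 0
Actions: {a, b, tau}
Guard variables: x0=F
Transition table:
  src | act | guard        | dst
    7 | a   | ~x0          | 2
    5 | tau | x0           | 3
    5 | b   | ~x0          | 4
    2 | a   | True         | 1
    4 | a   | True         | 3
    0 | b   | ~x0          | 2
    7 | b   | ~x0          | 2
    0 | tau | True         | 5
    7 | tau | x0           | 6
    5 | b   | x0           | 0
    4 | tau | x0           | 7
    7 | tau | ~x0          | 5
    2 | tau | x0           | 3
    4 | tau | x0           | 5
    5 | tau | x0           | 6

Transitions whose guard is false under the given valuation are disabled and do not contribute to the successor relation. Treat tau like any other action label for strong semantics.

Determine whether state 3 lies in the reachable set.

After dropping false guards: 8 live edges.
Layer 0: {0}
Layer 1: {2,5}  total {0,2,5}
Layer 2: {1,4}  total {0,1,2,4,5}
Layer 3: {3}  total {0,1,2,3,4,5}
Reachable = {0,1,2,3,4,5}
Path to 3: tau·b·a

Answer: REACHABLE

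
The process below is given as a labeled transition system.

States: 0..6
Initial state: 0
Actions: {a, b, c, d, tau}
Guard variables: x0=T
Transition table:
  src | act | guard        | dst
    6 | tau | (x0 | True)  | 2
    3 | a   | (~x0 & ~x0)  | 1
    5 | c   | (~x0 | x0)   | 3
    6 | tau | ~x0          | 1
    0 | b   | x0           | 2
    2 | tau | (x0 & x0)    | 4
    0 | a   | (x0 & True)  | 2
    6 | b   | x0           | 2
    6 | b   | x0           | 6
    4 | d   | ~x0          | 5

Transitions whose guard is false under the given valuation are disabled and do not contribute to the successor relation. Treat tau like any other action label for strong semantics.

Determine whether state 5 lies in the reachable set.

7 transition(s) survive guard evaluation.
Layer 0: {0}
Layer 1: {2}  cumulative {0,2}
Layer 2: {4}  cumulative {0,2,4}
R = {0,2,4}

Answer: UNREACHABLE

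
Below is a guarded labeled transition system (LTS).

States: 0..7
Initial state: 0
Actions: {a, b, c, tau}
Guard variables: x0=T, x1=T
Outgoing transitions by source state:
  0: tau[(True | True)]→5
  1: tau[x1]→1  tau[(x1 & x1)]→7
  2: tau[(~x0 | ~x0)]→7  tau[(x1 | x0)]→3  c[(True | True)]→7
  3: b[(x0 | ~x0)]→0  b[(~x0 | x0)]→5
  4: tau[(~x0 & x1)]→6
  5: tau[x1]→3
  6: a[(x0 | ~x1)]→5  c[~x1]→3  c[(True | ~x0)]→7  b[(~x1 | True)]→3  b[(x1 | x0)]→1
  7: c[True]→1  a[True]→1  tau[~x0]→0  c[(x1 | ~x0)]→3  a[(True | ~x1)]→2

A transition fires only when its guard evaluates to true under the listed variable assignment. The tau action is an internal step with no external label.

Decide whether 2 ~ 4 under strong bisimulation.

Refine partition for ~:
  P[0] = {{0,1,2,3,4,5,6,7}}
  P[1] = {{0,1,5},{2},{3},{4},{6},{7}}
  P[2] = {{0},{1},{2},{3},{4},{5},{6},{7}}
Fixed point at round 3; 8 class(es).
2∈{2}, 4∈{4}

Answer: NOT BISIMILAR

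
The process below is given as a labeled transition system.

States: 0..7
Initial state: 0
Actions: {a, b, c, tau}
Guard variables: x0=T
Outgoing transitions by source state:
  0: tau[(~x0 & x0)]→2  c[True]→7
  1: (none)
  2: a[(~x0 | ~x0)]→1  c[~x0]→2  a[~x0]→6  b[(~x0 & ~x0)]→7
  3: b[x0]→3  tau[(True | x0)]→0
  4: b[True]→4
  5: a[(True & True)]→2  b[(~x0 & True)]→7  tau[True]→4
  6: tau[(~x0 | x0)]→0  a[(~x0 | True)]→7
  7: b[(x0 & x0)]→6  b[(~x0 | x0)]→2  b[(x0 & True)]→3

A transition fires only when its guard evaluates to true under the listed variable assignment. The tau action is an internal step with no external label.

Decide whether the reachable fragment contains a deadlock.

Answer: DEADLOCK at state 2

Working:
Reachable = {0,2,3,6,7}
  0: c→7  [1 exit(s)]
  2: ∅  [STUCK]
  3: b→3  tau→0  [2 exit(s)]
  6: a→7  tau→0  [2 exit(s)]
  7: b→2  b→3  b→6  [3 exit(s)]
Path to 2: c·b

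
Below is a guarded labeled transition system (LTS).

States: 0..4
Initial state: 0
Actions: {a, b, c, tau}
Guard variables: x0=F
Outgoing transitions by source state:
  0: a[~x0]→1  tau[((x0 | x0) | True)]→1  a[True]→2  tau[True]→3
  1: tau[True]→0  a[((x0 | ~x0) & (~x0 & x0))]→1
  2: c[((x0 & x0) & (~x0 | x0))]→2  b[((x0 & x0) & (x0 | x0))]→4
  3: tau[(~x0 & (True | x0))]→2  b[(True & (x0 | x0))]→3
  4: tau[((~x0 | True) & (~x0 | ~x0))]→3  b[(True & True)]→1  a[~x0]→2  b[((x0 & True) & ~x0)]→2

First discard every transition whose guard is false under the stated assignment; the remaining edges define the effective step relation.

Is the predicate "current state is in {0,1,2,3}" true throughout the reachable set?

Allowed set {0,1,2,3}
R = {0,1,2,3}
  0: safe
  1: safe
  2: safe
  3: safe

Answer: INVARIANT HOLDS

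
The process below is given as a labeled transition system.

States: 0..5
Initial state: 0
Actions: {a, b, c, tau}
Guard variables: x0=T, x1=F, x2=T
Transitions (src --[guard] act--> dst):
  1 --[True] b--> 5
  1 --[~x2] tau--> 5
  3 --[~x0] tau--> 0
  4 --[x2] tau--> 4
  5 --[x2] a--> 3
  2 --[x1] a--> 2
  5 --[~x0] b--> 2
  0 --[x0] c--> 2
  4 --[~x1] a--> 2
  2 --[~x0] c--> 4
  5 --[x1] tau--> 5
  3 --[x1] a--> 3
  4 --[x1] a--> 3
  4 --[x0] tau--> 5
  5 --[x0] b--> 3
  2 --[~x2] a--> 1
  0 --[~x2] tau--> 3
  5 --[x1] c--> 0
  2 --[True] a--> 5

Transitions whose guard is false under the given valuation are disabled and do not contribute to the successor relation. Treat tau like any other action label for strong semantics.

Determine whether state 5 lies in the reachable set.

Guard filter leaves 8 enabled edge(s).
Layer 0: {0}
Layer 1: {2}  total {0,2}
Layer 2: {5}  total {0,2,5}
Layer 3: {3}  total {0,2,3,5}
Reachable = {0,2,3,5}
witness 5: c·a

Answer: REACHABLE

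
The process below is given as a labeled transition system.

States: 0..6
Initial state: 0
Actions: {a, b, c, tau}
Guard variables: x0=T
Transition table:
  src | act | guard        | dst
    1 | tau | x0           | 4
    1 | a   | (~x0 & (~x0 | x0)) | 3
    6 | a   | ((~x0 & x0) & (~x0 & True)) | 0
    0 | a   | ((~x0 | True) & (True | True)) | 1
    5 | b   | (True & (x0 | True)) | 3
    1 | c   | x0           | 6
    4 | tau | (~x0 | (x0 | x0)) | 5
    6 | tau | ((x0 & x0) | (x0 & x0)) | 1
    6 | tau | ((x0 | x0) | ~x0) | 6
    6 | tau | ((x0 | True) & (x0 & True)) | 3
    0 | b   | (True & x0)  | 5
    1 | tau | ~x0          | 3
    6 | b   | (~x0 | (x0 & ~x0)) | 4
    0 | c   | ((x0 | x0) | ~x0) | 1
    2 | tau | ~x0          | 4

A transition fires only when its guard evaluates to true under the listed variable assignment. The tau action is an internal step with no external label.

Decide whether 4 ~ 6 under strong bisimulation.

Answer: NOT BISIMILAR

Trace:
Refine partition for ~:
  π0 = {{0,1,2,3,4,5,6}}
  π1 = {{0},{1},{2,3},{4,6},{5}}
  π2 = {{0},{1},{2,3},{4},{5},{6}}
6 equivalence class(es) (converged in 3)
[4]={4}  [6]={6}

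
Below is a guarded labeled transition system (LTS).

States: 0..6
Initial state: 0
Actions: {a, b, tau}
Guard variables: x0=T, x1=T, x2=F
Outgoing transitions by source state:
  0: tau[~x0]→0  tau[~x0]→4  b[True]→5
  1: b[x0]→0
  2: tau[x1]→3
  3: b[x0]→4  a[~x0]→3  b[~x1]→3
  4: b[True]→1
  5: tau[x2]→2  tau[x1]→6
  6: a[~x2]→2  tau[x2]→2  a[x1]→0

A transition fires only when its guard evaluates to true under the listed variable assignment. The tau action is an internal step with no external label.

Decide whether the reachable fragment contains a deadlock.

R = {0,1,2,3,4,5,6}
  0: b→5  [deg 1]
  1: b→0  [deg 1]
  2: tau→3  [deg 1]
  3: b→4  [deg 1]
  4: b→1  [deg 1]
  5: tau→6  [deg 1]
  6: a→0  a→2  [deg 2]

Answer: DEADLOCK-FREE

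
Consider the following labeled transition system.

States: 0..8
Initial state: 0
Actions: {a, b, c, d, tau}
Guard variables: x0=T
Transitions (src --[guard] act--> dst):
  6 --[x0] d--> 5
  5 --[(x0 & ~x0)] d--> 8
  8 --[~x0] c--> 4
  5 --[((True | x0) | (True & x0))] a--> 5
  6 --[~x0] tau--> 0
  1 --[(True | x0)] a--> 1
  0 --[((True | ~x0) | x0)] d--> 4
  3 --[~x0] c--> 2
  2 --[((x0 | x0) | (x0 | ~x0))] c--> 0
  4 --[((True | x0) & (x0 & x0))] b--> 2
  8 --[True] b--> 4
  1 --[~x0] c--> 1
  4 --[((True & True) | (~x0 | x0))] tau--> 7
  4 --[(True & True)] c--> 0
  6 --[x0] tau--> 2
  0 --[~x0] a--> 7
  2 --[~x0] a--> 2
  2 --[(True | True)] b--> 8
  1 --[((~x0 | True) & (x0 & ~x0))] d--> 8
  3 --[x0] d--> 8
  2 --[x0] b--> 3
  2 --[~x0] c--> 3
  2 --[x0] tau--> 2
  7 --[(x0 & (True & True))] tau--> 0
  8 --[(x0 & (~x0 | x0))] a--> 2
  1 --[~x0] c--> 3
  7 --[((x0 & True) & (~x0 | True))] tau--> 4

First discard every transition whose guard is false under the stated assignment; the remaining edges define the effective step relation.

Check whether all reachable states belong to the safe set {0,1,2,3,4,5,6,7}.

Inv-set: {0,1,2,3,4,5,6,7}
R = {0,2,3,4,7,8}
  0: ✓
  2: ✓
  3: ✓
  4: ✓
  7: ✓
  8: VIOLATES
reach 8 via d·b·b — violates

Answer: INVARIANT VIOLATED at state 8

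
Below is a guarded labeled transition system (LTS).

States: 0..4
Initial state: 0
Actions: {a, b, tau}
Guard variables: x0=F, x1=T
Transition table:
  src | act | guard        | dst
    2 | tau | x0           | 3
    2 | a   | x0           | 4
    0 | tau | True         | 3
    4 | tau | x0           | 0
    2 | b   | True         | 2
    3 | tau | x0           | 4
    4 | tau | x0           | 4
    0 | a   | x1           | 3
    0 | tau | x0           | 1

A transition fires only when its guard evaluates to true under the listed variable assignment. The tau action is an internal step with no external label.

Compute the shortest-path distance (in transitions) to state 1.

Breadth-first toward 1:
  L0 = {0}
  L1 = {3}
1 never appears.

Answer: UNREACHABLE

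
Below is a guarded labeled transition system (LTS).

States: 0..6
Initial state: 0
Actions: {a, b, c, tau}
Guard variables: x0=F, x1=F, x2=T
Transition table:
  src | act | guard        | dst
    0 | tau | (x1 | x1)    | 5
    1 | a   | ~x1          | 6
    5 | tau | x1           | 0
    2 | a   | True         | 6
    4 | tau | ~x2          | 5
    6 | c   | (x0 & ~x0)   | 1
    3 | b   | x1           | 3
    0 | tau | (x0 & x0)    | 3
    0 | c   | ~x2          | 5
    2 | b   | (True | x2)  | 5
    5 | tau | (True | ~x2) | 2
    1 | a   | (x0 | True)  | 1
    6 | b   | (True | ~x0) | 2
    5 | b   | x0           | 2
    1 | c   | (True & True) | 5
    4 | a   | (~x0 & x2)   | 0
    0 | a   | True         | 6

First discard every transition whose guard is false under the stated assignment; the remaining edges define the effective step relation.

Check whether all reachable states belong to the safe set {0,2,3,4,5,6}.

Inv-set: {0,2,3,4,5,6}
R = {0,2,5,6}
  0: ok
  2: ok
  5: ok
  6: ok

Answer: INVARIANT HOLDS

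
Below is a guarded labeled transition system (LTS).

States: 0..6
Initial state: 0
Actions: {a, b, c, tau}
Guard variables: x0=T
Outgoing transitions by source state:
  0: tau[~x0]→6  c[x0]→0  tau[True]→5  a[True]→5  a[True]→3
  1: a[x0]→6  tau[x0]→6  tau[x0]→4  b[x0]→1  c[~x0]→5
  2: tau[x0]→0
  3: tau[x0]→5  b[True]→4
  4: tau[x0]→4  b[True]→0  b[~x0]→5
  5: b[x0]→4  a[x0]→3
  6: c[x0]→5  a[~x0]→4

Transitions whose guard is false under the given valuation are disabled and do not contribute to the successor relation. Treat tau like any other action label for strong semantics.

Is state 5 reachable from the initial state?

16 transition(s) survive guard evaluation.
L0 = {0}
L1 = {3,5}  total {0,3,5}
L2 = {4}  total {0,3,4,5}
R = {0,3,4,5}
trace reaching 5: tau

Answer: REACHABLE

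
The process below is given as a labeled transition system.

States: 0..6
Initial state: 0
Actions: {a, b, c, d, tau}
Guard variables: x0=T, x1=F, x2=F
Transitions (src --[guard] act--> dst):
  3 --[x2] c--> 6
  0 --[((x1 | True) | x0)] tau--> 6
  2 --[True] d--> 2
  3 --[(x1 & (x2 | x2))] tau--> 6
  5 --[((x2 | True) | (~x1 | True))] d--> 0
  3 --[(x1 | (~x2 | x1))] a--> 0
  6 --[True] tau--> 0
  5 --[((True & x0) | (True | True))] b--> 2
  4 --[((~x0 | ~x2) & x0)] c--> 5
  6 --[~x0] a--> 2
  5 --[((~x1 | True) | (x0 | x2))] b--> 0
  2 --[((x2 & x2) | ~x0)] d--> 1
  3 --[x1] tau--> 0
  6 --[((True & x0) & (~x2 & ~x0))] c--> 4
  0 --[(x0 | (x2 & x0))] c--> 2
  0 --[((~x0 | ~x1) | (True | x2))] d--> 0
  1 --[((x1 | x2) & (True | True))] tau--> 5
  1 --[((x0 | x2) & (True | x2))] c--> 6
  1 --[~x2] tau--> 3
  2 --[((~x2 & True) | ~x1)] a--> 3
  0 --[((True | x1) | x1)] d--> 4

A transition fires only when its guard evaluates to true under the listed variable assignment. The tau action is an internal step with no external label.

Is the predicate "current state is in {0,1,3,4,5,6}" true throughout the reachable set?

Allowed set {0,1,3,4,5,6}
Reach set: {0,2,3,4,5,6}
  0: ✓
  2: outside
  3: ✓
  4: ✓
  5: ✓
  6: ✓
witness against invariant: c → 2

Answer: INVARIANT VIOLATED at state 2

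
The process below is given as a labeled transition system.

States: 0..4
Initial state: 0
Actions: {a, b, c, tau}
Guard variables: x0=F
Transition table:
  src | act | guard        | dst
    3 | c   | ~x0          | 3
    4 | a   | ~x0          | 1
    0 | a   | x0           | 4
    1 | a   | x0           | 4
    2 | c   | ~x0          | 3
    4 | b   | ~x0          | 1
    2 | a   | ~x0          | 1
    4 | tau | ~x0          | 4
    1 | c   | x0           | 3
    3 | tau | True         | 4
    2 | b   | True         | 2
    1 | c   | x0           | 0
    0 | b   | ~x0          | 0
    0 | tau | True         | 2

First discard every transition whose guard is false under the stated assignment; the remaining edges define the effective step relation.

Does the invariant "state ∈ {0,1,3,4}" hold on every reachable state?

Answer: INVARIANT VIOLATED at state 2

Analysis:
Allowed set {0,1,3,4}
R = {0,1,2,3,4}
  0: ✓
  1: ✓
  2: ✗ unsafe
  3: ✓
  4: ✓
reach 2 via tau — violates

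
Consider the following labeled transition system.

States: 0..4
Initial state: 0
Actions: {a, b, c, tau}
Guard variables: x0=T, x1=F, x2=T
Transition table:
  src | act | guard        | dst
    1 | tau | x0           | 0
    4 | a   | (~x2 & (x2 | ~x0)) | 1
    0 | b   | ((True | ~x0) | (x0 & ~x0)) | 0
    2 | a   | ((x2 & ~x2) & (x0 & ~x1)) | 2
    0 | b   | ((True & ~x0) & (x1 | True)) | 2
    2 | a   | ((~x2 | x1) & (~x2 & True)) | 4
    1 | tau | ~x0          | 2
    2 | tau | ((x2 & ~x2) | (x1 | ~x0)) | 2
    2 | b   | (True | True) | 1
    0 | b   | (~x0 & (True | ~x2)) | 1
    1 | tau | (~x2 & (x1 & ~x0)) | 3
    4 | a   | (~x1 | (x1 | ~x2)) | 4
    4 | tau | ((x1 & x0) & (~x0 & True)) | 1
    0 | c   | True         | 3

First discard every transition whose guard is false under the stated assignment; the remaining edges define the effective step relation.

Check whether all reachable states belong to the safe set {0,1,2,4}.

Safe = {0,1,2,4}
Reachable = {0,3}
  0: ✓
  3: ✗ unsafe
counterexample path to 3: c

Answer: INVARIANT VIOLATED at state 3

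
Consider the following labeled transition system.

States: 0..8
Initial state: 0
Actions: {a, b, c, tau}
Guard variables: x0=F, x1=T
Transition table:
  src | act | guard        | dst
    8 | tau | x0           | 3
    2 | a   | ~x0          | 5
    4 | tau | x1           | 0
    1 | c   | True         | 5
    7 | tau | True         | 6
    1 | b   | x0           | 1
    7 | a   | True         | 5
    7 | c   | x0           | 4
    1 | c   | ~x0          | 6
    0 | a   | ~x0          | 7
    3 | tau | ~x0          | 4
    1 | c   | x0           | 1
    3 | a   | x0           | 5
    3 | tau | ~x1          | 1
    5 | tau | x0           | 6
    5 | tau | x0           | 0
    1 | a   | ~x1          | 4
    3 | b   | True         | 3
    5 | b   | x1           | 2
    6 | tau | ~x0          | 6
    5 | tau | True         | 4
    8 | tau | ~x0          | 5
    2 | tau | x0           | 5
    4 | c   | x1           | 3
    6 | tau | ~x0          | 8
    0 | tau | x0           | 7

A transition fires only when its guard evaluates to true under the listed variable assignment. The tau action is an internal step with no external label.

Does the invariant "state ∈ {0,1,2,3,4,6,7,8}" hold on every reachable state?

Inv-set: {0,1,2,3,4,6,7,8}
Reach set: {0,2,3,4,5,6,7,8}
  0: safe
  2: safe
  3: safe
  4: safe
  5: outside
  6: safe
  7: safe
  8: safe
witness against invariant: a·a → 5

Answer: INVARIANT VIOLATED at state 5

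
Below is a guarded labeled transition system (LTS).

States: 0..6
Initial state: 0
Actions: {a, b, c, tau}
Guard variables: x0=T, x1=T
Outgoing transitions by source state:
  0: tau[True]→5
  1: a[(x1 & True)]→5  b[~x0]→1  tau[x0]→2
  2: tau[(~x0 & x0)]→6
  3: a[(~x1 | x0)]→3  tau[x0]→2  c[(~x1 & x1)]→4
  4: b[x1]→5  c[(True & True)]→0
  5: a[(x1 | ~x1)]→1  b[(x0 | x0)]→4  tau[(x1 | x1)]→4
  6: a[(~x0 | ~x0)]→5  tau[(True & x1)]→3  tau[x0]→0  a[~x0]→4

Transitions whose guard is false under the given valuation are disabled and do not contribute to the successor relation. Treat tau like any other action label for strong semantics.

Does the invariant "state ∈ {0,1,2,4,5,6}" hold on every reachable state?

Answer: INVARIANT HOLDS

Analysis:
Allowed set {0,1,2,4,5,6}
R = {0,1,2,4,5}
  0: ok
  1: ok
  2: ok
  4: ok
  5: ok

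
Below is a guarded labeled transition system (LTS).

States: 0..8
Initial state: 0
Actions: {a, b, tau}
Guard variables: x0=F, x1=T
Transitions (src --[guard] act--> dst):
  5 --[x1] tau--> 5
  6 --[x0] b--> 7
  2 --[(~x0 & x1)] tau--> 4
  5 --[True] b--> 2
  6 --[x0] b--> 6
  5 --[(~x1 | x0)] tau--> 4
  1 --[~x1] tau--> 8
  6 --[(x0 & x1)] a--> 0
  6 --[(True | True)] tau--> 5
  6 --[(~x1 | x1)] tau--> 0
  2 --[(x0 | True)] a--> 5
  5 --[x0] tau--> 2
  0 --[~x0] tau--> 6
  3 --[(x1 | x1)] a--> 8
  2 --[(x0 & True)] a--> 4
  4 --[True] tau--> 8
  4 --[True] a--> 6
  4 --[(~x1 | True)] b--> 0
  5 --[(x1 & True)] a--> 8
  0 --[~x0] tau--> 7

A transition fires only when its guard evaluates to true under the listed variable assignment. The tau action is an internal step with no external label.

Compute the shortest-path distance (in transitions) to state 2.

Layered search for 2:
  L0 = {0}
  L1 = {6,7}
  L2 = {5}
  L3 = {2,8}
2 enters at depth 3; path tau·tau·b

Answer: 3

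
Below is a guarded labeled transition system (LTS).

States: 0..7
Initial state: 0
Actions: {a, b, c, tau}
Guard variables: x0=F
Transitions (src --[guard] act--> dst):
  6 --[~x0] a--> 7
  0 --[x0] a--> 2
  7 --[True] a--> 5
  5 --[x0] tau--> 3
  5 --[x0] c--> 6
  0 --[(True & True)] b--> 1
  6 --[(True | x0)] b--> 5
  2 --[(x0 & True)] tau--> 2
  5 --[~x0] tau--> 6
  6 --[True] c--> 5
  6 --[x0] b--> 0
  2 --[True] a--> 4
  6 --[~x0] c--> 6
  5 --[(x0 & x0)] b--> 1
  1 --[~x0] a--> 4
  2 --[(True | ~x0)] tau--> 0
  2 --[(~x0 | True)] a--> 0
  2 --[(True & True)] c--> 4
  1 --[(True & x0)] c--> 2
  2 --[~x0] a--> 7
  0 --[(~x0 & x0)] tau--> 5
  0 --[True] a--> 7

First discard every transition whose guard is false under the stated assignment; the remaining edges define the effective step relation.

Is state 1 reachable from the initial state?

14 transition(s) survive guard evaluation.
Layer 0: {0}
Layer 1: {1,7}  now seen {0,1,7}
Layer 2: {4,5}  now seen {0,1,4,5,7}
Layer 3: {6}  now seen {0,1,4,5,6,7}
Reach set: {0,1,4,5,6,7}
trace reaching 1: b

Answer: REACHABLE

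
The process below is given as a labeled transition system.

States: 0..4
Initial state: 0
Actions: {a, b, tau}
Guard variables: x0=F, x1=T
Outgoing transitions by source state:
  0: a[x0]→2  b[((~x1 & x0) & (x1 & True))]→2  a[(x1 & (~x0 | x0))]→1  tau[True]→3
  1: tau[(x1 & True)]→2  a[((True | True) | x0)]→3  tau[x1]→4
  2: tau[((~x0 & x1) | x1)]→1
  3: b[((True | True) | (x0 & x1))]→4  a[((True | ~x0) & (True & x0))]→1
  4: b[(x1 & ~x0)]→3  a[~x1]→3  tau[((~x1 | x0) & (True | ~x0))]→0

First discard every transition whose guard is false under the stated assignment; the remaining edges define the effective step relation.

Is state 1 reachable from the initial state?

Answer: REACHABLE

Analysis:
Guard filter leaves 8 enabled edge(s).
Layer 0: {0}
Layer 1: {1,3}  cumulative {0,1,3}
Layer 2: {2,4}  cumulative {0,1,2,3,4}
Reach set: {0,1,2,3,4}
Path to 1: a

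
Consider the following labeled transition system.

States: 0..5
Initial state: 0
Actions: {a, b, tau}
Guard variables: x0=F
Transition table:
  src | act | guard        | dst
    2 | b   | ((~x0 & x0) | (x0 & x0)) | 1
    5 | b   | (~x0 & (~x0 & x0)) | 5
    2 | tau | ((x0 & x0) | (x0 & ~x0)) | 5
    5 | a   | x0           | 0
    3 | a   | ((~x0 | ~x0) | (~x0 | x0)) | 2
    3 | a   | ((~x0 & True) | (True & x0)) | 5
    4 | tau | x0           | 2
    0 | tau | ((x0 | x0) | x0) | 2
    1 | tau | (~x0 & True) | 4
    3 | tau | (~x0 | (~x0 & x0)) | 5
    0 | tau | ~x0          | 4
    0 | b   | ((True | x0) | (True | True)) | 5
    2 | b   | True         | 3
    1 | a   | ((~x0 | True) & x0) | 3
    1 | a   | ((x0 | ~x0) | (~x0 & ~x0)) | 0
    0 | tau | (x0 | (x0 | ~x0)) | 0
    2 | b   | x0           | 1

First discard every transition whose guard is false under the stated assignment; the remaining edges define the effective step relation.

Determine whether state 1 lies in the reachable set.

After dropping false guards: 9 live edges.
L0 = {0}
L1 = {4,5}  total {0,4,5}
Reach set: {0,4,5}

Answer: UNREACHABLE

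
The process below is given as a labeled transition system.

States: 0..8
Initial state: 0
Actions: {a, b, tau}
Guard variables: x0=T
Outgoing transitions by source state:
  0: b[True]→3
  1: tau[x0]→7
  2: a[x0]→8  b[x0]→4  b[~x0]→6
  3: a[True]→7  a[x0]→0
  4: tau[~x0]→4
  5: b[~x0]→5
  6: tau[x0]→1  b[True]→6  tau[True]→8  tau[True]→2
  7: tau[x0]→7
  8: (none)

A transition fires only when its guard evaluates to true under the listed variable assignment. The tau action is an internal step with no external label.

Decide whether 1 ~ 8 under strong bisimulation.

Compute ~ classes (split until stable):
  round 0: {{0,1,2,3,4,5,6,7,8}}
  round 1: {{0},{1,7},{2},{3},{4,5,8},{6}}
stable after 2 split(s): 6 block(s)
class of 1: {1,7}; class of 8: {4,5,8}

Answer: NOT BISIMILAR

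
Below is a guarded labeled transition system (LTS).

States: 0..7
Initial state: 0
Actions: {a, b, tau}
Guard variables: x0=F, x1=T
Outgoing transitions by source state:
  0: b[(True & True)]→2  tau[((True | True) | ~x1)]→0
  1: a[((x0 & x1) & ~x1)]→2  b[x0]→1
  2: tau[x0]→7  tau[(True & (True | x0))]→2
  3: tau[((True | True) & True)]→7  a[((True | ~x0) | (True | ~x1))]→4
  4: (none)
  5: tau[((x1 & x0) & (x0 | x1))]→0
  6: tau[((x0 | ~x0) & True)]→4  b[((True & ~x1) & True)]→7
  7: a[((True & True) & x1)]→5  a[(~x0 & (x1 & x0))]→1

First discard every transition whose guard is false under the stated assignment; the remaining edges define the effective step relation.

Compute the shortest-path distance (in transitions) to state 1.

Answer: UNREACHABLE

Analysis:
Breadth-first toward 1:
  depth 0: {0}
  depth 1: {2}
1 never appears.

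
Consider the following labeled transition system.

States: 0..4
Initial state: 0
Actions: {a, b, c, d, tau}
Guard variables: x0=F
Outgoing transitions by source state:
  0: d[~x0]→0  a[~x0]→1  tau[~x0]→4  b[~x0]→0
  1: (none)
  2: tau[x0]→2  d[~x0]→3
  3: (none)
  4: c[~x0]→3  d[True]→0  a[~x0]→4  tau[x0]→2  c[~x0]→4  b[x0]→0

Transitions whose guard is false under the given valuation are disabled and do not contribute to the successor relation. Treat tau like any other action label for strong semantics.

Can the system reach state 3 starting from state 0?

After dropping false guards: 9 live edges.
Layer 0: {0}
Layer 1: {1,4}  cumulative {0,1,4}
Layer 2: {3}  cumulative {0,1,3,4}
R = {0,1,3,4}
trace reaching 3: tau·c

Answer: REACHABLE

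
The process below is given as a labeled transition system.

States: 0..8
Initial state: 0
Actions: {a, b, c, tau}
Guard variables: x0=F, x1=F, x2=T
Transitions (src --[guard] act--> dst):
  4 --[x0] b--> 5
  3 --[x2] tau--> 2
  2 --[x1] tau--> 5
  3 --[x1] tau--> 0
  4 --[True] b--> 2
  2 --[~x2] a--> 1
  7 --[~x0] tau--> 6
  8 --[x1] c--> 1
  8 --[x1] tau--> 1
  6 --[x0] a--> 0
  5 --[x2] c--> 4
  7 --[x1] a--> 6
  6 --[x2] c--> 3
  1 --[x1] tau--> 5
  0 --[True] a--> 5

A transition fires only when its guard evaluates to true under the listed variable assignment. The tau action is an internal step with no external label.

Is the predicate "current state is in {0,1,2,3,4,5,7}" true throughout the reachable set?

Inv-set: {0,1,2,3,4,5,7}
Reach set: {0,2,4,5}
  0: ✓
  2: ✓
  4: ✓
  5: ✓

Answer: INVARIANT HOLDS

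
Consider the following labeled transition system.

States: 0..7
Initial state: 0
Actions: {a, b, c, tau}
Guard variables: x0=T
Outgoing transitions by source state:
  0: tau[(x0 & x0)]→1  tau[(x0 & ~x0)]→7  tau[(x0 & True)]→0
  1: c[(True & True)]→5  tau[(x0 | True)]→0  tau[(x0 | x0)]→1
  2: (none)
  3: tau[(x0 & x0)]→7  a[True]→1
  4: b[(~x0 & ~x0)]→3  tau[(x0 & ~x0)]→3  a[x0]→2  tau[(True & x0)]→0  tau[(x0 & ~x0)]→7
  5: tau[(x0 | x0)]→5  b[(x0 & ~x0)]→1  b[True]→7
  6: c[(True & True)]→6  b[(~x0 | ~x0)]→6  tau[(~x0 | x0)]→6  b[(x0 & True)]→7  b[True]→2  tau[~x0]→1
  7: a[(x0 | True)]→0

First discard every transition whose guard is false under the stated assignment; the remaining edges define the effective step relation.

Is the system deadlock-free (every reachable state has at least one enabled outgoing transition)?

Reachable = {0,1,5,7}
  0: tau→0  tau→1  [2 out]
  1: c→5  tau→0  tau→1  [3 out]
  5: b→7  tau→5  [2 out]
  7: a→0  [1 out]

Answer: DEADLOCK-FREE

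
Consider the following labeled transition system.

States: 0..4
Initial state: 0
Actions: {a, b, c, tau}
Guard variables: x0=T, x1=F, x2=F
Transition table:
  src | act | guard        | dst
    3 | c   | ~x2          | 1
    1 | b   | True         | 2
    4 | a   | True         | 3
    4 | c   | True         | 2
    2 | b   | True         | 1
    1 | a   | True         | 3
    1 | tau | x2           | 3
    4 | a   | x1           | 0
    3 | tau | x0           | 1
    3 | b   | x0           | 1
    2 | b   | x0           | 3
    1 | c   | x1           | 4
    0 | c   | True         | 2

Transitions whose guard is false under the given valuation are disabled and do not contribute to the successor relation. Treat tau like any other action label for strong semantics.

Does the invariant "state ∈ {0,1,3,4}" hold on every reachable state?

Allowed set {0,1,3,4}
Reach set: {0,1,2,3}
  0: ✓
  1: ✓
  2: ✗ unsafe
  3: ✓
counterexample path to 2: c

Answer: INVARIANT VIOLATED at state 2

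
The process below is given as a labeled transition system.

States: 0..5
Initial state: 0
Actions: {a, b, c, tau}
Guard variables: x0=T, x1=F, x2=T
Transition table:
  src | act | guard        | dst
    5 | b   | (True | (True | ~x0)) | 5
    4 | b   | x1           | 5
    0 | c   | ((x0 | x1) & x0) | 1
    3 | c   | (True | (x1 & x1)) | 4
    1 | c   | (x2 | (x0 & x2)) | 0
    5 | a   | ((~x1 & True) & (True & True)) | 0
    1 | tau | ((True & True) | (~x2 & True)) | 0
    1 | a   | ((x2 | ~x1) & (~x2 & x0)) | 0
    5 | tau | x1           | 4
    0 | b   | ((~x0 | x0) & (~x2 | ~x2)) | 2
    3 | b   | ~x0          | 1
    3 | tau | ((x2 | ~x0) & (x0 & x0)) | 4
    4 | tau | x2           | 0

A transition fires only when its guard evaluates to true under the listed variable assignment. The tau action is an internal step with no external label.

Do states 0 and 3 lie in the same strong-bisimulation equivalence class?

Answer: NOT BISIMILAR

Analysis:
Refine partition for ~:
  π0 = {{0,1,2,3,4,5}}
  π1 = {{0},{1,3},{2},{4},{5}}
  π2 = {{0},{1},{2},{3},{4},{5}}
stable after 3 split(s): 6 block(s)
[0]={0}  [3]={3}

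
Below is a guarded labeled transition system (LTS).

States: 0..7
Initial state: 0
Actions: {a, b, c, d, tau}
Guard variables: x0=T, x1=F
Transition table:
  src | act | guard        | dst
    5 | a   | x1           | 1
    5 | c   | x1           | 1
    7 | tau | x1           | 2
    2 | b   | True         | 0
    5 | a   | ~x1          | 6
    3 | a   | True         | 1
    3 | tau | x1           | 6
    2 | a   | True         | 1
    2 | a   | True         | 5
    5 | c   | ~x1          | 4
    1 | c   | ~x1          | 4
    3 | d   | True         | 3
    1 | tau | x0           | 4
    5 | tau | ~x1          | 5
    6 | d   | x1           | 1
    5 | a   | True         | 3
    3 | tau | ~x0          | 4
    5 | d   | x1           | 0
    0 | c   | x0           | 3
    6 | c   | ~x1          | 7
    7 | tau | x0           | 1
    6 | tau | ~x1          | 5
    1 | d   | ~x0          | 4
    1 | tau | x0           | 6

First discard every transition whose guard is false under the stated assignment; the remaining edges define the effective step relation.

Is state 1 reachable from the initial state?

Answer: REACHABLE

Working:
Guard filter leaves 16 enabled edge(s).
Layer 0: {0}
Layer 1: {3}  cumulative {0,3}
Layer 2: {1}  cumulative {0,1,3}
Layer 3: {4,6}  cumulative {0,1,3,4,6}
Layer 4: {5,7}  cumulative {0,1,3,4,5,6,7}
Reach set: {0,1,3,4,5,6,7}
trace reaching 1: c·a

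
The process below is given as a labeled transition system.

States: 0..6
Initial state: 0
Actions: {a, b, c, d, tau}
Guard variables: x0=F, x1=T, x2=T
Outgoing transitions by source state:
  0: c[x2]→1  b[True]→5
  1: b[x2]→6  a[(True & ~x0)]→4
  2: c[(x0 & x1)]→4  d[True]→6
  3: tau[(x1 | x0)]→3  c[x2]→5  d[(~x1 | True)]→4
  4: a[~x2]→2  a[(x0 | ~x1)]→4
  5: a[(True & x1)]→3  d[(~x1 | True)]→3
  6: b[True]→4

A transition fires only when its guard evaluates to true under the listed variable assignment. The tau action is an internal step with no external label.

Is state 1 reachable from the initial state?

After dropping false guards: 11 live edges.
depth 0: {0}
depth 1: {1,5}  now seen {0,1,5}
depth 2: {3,4,6}  now seen {0,1,3,4,5,6}
Reachable = {0,1,3,4,5,6}
trace reaching 1: c

Answer: REACHABLE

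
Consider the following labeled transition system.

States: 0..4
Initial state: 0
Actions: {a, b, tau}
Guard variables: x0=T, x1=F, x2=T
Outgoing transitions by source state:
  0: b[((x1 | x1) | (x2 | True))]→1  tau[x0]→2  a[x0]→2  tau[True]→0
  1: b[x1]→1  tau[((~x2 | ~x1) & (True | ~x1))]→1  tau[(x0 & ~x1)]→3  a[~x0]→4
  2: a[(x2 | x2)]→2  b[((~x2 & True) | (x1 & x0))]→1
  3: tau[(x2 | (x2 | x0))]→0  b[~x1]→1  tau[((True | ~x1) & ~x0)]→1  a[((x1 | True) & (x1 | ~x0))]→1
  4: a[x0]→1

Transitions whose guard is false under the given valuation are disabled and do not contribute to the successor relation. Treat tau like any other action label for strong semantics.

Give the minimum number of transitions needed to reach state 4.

BFS to 4:
  L0 = {0}
  L1 = {1,2}
  L2 = {3}
4 never appears.

Answer: UNREACHABLE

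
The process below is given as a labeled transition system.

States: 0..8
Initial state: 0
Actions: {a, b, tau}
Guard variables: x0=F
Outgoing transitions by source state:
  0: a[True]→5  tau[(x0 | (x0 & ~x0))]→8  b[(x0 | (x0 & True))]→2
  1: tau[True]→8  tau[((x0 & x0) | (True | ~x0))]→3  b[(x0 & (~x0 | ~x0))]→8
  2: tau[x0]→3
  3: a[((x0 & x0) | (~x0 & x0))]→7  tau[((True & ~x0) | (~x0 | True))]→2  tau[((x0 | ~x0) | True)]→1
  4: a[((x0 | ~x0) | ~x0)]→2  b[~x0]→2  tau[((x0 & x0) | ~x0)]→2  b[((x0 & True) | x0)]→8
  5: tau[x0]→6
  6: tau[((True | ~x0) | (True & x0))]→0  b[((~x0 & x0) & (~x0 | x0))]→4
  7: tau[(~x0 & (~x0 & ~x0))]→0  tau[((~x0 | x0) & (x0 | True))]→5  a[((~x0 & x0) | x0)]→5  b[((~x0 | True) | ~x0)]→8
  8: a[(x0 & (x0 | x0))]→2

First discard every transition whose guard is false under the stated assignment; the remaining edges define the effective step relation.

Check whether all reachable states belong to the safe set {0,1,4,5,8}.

Answer: INVARIANT HOLDS

Trace:
Safe = {0,1,4,5,8}
Reachable = {0,5}
  0: ok
  5: ok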